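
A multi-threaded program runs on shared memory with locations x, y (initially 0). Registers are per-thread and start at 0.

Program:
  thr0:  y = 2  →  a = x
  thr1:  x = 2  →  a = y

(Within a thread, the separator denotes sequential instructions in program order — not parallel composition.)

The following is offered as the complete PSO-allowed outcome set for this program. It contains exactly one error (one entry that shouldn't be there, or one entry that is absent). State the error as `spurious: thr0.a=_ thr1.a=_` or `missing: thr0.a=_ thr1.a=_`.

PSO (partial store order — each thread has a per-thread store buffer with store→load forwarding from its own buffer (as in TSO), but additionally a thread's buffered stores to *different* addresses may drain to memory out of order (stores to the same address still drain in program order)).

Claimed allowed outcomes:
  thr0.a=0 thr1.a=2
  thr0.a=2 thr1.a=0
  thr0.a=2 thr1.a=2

missing: thr0.a=0 thr1.a=0

outcome vector order: (thr0.a,thr1.a)
PSO: 4 outcomes — {(0,0) (0,2) (2,0) (2,2)}
PSO∖claimed = {(0,0)}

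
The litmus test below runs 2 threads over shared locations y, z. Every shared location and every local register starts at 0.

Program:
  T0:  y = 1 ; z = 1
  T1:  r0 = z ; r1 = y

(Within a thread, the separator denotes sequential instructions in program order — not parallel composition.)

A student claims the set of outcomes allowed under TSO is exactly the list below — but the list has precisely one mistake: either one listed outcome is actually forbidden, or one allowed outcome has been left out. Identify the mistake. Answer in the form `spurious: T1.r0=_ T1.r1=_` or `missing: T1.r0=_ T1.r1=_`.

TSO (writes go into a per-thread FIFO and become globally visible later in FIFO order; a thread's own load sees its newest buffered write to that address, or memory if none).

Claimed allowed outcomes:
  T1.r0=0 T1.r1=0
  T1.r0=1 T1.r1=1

missing: T1.r0=0 T1.r1=1

outcome vector order: (T1.r0,T1.r1)
under TSO → <0 0> <0 1> <1 1>
TSO∖claimed = {<0 1>}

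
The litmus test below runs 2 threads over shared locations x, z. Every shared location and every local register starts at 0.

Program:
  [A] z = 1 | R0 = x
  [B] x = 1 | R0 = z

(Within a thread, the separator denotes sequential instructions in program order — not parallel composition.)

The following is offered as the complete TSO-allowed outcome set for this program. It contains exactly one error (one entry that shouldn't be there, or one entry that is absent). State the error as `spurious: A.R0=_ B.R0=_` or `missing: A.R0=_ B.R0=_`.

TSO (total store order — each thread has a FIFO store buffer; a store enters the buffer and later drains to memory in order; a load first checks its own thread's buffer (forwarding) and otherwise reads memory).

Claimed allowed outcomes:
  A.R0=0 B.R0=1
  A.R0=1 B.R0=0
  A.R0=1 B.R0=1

missing: A.R0=0 B.R0=0

outcome vector order: (A.R0,B.R0)
TSO: 4 outcomes — {00 01 10 11}
TSO∖claimed = {00}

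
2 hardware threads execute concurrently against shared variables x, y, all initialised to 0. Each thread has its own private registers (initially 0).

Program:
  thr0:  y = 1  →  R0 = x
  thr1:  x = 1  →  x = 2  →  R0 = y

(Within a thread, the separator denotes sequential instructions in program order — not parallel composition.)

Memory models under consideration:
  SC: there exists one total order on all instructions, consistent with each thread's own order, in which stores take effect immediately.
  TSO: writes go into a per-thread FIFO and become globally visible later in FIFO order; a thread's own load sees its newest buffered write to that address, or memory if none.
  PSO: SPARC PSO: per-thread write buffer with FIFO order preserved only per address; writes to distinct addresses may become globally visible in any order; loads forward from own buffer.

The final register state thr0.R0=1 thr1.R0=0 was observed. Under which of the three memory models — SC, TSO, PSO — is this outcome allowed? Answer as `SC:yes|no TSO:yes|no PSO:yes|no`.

outcome vector order: (thr0.R0,thr1.R0)
[SC] allowed = {01 11 20 21}
[TSO] allowed = {00 01 10 11 20 21}
[PSO] allowed = {00 01 10 11 20 21}
target 10 ∈ {TSO,PSO}

SC:no TSO:yes PSO:yes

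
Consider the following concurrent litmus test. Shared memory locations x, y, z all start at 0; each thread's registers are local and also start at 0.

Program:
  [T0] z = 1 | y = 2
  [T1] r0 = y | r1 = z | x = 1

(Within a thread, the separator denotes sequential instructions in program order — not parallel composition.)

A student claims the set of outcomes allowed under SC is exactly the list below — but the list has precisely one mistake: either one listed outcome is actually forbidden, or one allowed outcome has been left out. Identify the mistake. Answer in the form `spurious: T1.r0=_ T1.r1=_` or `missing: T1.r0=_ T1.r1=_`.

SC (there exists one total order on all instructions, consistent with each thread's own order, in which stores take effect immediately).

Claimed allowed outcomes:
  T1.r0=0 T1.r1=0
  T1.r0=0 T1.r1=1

outcome vector order: (T1.r0,T1.r1)
under SC → <0 0> <0 1> <2 1>
SC∖claimed = {<2 1>}

missing: T1.r0=2 T1.r1=1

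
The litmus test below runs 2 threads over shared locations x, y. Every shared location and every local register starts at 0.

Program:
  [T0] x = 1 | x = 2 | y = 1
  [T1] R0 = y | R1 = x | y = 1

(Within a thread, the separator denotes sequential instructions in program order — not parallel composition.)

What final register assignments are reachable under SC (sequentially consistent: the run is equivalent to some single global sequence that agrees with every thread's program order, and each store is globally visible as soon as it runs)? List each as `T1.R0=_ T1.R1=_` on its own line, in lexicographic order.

T1.R0=0 T1.R1=0
T1.R0=0 T1.R1=1
T1.R0=0 T1.R1=2
T1.R0=1 T1.R1=2

outcome vector order: (T1.R0,T1.R1)
|SC outcomes| = 4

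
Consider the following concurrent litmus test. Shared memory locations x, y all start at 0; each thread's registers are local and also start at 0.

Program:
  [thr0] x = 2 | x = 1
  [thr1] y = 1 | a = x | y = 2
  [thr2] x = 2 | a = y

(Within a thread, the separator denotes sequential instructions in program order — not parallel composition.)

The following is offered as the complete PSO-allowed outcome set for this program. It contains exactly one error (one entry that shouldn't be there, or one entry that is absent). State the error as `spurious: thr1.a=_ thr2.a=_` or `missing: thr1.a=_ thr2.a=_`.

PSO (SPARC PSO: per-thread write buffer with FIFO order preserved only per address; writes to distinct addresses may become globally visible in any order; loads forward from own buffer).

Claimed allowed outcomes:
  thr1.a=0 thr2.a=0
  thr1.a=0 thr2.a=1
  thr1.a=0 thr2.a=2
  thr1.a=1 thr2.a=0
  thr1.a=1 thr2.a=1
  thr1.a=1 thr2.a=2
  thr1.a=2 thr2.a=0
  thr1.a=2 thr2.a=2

missing: thr1.a=2 thr2.a=1

outcome vector order: (thr1.a,thr2.a)
under PSO → 00, 01, 02, 10, 11, 12, 20, 21, 22
PSO∖claimed = {21}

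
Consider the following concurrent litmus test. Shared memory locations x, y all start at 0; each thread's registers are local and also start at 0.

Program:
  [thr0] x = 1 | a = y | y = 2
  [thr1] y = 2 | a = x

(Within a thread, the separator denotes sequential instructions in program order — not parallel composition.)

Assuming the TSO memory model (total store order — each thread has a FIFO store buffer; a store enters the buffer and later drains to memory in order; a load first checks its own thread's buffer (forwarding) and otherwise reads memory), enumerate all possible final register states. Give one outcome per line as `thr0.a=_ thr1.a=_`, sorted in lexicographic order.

thr0.a=0 thr1.a=0
thr0.a=0 thr1.a=1
thr0.a=2 thr1.a=0
thr0.a=2 thr1.a=1

outcome vector order: (thr0.a,thr1.a)
|TSO outcomes| = 4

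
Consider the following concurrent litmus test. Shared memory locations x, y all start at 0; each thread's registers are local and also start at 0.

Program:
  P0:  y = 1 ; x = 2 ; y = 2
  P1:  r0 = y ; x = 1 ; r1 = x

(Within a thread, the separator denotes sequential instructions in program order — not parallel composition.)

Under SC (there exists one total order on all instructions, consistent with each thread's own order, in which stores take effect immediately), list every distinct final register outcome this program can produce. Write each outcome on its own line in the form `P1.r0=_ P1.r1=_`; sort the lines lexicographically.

outcome vector order: (P1.r0,P1.r1)
|SC outcomes| = 5

P1.r0=0 P1.r1=1
P1.r0=0 P1.r1=2
P1.r0=1 P1.r1=1
P1.r0=1 P1.r1=2
P1.r0=2 P1.r1=1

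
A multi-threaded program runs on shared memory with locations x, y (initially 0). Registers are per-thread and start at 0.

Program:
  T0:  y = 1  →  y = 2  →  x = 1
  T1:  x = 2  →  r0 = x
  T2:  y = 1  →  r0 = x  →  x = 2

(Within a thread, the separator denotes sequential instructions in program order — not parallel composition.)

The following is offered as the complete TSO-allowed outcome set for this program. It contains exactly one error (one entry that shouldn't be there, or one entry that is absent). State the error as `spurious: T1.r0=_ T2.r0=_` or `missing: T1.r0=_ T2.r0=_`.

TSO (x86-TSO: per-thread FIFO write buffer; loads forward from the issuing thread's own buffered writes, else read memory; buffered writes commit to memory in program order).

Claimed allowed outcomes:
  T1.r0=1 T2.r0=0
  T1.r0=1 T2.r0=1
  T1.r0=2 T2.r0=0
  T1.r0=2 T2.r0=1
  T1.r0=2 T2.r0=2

outcome vector order: (T1.r0,T2.r0)
TSO: 6 outcomes — {10 11 12 20 21 22}
TSO∖claimed = {12}

missing: T1.r0=1 T2.r0=2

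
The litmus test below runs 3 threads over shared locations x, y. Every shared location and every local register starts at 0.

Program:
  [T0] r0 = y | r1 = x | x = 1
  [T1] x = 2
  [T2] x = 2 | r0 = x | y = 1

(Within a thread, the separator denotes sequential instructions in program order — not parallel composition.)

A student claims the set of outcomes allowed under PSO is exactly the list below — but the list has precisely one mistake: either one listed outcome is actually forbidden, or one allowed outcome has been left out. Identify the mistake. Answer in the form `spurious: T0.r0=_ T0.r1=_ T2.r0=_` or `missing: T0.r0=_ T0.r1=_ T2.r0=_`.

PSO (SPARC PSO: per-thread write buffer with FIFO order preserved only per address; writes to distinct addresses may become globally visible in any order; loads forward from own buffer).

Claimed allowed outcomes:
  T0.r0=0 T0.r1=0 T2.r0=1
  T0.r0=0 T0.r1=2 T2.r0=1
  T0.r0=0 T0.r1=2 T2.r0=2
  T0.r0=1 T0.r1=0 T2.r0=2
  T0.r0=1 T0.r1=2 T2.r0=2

missing: T0.r0=0 T0.r1=0 T2.r0=2

outcome vector order: (T0.r0,T0.r1,T2.r0)
PSO: 6 outcomes — {001 002 021 022 102 122}
PSO∖claimed = {002}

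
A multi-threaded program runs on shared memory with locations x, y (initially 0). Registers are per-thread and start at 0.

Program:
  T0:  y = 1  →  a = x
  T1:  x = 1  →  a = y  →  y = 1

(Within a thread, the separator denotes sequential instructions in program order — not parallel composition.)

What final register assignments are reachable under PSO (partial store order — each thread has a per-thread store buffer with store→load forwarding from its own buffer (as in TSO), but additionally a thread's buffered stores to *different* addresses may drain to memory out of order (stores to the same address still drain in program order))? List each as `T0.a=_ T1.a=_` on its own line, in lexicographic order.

outcome vector order: (T0.a,T1.a)
|PSO outcomes| = 4

T0.a=0 T1.a=0
T0.a=0 T1.a=1
T0.a=1 T1.a=0
T0.a=1 T1.a=1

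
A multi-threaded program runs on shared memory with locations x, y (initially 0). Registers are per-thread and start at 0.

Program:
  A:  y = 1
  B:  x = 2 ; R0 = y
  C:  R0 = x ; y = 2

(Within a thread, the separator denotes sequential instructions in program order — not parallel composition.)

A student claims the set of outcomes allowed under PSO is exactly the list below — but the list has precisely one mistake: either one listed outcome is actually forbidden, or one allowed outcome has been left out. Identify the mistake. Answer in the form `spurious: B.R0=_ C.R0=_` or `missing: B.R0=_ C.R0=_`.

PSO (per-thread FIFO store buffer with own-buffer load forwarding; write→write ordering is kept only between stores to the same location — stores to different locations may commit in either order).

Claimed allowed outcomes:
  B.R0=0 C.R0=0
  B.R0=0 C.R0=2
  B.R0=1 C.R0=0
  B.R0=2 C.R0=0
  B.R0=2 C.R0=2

outcome vector order: (B.R0,C.R0)
PSO (6): <0 0> <0 2> <1 0> <1 2> <2 0> <2 2>
PSO∖claimed = {<1 2>}

missing: B.R0=1 C.R0=2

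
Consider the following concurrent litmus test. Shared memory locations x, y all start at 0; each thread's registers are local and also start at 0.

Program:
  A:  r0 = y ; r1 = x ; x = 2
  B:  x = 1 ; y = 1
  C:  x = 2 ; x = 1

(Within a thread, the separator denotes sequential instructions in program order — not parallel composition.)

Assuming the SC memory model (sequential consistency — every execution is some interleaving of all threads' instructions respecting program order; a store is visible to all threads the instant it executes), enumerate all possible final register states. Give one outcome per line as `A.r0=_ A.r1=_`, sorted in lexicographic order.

outcome vector order: (A.r0,A.r1)
|SC outcomes| = 5

A.r0=0 A.r1=0
A.r0=0 A.r1=1
A.r0=0 A.r1=2
A.r0=1 A.r1=1
A.r0=1 A.r1=2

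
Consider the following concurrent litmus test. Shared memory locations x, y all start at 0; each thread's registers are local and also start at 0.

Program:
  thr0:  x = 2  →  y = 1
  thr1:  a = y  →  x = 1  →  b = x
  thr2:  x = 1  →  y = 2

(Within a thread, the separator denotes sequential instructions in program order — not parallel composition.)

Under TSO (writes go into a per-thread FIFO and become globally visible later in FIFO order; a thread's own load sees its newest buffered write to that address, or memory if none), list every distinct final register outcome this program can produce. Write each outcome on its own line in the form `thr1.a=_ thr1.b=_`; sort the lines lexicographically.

outcome vector order: (thr1.a,thr1.b)
|TSO outcomes| = 5

thr1.a=0 thr1.b=1
thr1.a=0 thr1.b=2
thr1.a=1 thr1.b=1
thr1.a=2 thr1.b=1
thr1.a=2 thr1.b=2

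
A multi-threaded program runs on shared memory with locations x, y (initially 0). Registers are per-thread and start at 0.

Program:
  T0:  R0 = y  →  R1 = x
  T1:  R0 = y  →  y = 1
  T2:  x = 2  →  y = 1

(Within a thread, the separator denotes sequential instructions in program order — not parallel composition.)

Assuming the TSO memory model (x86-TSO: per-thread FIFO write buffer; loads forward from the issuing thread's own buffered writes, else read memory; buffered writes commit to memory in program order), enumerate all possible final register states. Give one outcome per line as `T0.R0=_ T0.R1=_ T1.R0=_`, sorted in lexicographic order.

T0.R0=0 T0.R1=0 T1.R0=0
T0.R0=0 T0.R1=0 T1.R0=1
T0.R0=0 T0.R1=2 T1.R0=0
T0.R0=0 T0.R1=2 T1.R0=1
T0.R0=1 T0.R1=0 T1.R0=0
T0.R0=1 T0.R1=2 T1.R0=0
T0.R0=1 T0.R1=2 T1.R0=1

outcome vector order: (T0.R0,T0.R1,T1.R0)
|TSO outcomes| = 7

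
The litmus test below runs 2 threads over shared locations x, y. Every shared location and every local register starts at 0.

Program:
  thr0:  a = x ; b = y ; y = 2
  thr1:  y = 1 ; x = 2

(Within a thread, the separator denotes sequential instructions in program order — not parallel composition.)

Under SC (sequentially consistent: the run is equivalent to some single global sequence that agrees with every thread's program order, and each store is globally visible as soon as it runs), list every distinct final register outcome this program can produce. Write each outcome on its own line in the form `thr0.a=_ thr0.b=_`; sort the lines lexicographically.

outcome vector order: (thr0.a,thr0.b)
|SC outcomes| = 3

thr0.a=0 thr0.b=0
thr0.a=0 thr0.b=1
thr0.a=2 thr0.b=1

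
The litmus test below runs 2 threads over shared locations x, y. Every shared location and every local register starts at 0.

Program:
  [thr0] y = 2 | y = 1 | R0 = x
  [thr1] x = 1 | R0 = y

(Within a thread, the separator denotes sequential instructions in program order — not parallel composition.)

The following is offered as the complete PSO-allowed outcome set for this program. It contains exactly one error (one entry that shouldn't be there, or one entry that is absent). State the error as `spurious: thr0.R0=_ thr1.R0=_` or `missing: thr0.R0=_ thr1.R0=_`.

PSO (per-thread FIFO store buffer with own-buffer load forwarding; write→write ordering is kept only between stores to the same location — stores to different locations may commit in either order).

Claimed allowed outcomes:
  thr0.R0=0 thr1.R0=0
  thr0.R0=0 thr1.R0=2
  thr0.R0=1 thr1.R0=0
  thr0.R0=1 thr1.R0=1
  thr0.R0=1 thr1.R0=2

missing: thr0.R0=0 thr1.R0=1

outcome vector order: (thr0.R0,thr1.R0)
[PSO] allowed = {<0 0> <0 1> <0 2> <1 0> <1 1> <1 2>}
PSO∖claimed = {<0 1>}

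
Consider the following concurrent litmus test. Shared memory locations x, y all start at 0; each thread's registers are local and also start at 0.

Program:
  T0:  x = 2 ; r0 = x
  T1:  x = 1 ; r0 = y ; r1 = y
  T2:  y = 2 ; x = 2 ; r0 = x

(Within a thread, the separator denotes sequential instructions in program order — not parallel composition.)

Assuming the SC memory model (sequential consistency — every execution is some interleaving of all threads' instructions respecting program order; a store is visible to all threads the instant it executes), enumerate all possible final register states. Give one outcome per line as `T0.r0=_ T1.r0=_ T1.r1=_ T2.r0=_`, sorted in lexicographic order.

outcome vector order: (T0.r0,T1.r0,T1.r1,T2.r0)
|SC outcomes| = 8

T0.r0=1 T1.r0=0 T1.r1=0 T2.r0=2
T0.r0=1 T1.r0=0 T1.r1=2 T2.r0=2
T0.r0=1 T1.r0=2 T1.r1=2 T2.r0=1
T0.r0=1 T1.r0=2 T1.r1=2 T2.r0=2
T0.r0=2 T1.r0=0 T1.r1=0 T2.r0=2
T0.r0=2 T1.r0=0 T1.r1=2 T2.r0=2
T0.r0=2 T1.r0=2 T1.r1=2 T2.r0=1
T0.r0=2 T1.r0=2 T1.r1=2 T2.r0=2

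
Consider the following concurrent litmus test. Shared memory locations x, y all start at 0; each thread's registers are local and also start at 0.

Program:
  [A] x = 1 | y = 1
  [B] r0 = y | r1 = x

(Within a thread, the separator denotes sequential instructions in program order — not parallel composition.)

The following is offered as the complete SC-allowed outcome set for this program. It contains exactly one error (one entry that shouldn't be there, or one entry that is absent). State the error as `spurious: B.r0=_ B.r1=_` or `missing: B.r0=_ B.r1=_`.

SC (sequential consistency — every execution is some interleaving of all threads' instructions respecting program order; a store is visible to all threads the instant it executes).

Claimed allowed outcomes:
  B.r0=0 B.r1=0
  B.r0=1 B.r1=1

outcome vector order: (B.r0,B.r1)
SC (3): 00, 01, 11
SC∖claimed = {01}

missing: B.r0=0 B.r1=1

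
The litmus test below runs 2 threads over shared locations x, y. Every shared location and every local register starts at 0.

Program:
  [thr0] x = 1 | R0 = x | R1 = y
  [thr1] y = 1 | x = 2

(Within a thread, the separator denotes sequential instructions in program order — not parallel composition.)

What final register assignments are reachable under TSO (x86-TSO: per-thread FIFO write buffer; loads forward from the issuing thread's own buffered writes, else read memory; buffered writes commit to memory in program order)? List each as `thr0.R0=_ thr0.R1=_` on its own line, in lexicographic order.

outcome vector order: (thr0.R0,thr0.R1)
|TSO outcomes| = 3

thr0.R0=1 thr0.R1=0
thr0.R0=1 thr0.R1=1
thr0.R0=2 thr0.R1=1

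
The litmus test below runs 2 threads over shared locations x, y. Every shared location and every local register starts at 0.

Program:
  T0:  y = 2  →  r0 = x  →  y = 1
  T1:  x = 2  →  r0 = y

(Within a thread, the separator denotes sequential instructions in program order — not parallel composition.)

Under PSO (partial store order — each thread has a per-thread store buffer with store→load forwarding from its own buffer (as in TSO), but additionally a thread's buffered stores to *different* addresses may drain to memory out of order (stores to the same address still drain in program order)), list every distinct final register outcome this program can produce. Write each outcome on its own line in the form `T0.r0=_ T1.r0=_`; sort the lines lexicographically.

T0.r0=0 T1.r0=0
T0.r0=0 T1.r0=1
T0.r0=0 T1.r0=2
T0.r0=2 T1.r0=0
T0.r0=2 T1.r0=1
T0.r0=2 T1.r0=2

outcome vector order: (T0.r0,T1.r0)
|PSO outcomes| = 6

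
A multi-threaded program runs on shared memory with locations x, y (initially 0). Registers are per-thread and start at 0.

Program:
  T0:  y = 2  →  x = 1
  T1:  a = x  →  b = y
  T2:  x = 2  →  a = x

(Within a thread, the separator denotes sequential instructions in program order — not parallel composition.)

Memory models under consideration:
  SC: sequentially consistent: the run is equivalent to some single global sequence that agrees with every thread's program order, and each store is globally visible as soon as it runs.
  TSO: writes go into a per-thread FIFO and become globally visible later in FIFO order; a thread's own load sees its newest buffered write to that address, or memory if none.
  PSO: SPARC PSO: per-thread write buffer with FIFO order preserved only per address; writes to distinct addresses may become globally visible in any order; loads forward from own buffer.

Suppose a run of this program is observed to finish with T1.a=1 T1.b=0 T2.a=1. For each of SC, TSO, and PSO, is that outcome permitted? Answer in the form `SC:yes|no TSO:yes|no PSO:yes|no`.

outcome vector order: (T1.a,T1.b,T2.a)
SC: 10 outcomes — {001; 002; 021; 022; 121; 122; 201; 202; 221; 222}
TSO: 10 outcomes — {001; 002; 021; 022; 121; 122; 201; 202; 221; 222}
PSO: 12 outcomes — {001; 002; 021; 022; 101; 102; 121; 122; 201; 202; 221; 222}
target 101 ∈ {PSO}

SC:no TSO:no PSO:yes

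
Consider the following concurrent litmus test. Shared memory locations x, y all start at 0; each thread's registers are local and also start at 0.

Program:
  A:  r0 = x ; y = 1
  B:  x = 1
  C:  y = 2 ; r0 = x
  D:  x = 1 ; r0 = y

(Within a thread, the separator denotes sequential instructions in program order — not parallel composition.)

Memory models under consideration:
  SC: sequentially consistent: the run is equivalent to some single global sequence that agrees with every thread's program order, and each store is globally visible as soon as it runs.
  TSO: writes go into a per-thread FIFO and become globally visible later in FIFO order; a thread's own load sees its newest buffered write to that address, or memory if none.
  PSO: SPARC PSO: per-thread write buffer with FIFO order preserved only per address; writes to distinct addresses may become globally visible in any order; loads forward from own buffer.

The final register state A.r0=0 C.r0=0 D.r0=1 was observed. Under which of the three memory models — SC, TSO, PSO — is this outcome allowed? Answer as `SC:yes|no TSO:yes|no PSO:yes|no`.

SC:yes TSO:yes PSO:yes

outcome vector order: (A.r0,C.r0,D.r0)
SC: 10 outcomes — {0/0/1 0/0/2 0/1/0 0/1/1 0/1/2 1/0/1 1/0/2 1/1/0 1/1/1 1/1/2}
TSO: 12 outcomes — {0/0/0 0/0/1 0/0/2 0/1/0 0/1/1 0/1/2 1/0/0 1/0/1 1/0/2 1/1/0 1/1/1 1/1/2}
PSO: 12 outcomes — {0/0/0 0/0/1 0/0/2 0/1/0 0/1/1 0/1/2 1/0/0 1/0/1 1/0/2 1/1/0 1/1/1 1/1/2}
target 0/0/1 ∈ {SC,TSO,PSO}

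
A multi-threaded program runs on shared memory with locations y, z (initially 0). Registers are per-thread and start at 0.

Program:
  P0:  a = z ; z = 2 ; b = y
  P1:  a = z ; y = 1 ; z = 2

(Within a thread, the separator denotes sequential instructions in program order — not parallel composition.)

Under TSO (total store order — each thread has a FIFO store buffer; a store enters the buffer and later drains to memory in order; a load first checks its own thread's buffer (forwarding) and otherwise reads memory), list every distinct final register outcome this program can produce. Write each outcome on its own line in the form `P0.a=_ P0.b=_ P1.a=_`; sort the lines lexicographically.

P0.a=0 P0.b=0 P1.a=0
P0.a=0 P0.b=0 P1.a=2
P0.a=0 P0.b=1 P1.a=0
P0.a=0 P0.b=1 P1.a=2
P0.a=2 P0.b=1 P1.a=0

outcome vector order: (P0.a,P0.b,P1.a)
|TSO outcomes| = 5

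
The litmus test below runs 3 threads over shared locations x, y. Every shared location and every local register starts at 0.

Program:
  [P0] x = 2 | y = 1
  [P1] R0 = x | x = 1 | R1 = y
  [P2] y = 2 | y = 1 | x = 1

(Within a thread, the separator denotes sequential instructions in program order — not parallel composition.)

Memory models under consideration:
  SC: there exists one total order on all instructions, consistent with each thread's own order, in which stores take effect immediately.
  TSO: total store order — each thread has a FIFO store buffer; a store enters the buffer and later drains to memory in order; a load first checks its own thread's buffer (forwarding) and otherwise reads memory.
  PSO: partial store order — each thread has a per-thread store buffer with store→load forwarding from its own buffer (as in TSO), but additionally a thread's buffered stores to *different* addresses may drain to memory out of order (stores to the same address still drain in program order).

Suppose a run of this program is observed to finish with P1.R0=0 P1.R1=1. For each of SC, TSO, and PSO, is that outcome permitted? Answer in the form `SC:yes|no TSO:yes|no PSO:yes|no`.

outcome vector order: (P1.R0,P1.R1)
[SC] allowed = {00; 01; 02; 11; 20; 21; 22}
[TSO] allowed = {00; 01; 02; 11; 20; 21; 22}
[PSO] allowed = {00; 01; 02; 10; 11; 12; 20; 21; 22}
target 01 ∈ {SC,TSO,PSO}

SC:yes TSO:yes PSO:yes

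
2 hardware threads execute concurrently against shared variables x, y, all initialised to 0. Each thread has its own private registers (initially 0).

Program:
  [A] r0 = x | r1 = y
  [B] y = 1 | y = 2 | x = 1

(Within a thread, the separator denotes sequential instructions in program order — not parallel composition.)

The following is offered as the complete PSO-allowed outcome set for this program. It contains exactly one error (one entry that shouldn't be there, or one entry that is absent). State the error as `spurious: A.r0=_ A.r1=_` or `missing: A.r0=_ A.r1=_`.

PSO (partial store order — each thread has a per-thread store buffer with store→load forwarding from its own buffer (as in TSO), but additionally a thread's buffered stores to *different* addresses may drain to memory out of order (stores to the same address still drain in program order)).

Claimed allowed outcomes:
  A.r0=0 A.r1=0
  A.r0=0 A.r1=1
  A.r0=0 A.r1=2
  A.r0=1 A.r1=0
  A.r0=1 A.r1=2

missing: A.r0=1 A.r1=1

outcome vector order: (A.r0,A.r1)
PSO (6): (0,0), (0,1), (0,2), (1,0), (1,1), (1,2)
PSO∖claimed = {(1,1)}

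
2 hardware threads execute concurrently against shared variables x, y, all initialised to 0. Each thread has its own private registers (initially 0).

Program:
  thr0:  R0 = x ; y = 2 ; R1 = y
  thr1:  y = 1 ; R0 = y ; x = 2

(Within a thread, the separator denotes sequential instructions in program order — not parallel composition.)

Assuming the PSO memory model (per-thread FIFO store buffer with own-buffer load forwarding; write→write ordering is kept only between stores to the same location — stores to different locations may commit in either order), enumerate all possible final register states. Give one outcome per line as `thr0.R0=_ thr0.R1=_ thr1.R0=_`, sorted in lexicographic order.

outcome vector order: (thr0.R0,thr0.R1,thr1.R0)
|PSO outcomes| = 5

thr0.R0=0 thr0.R1=1 thr1.R0=1
thr0.R0=0 thr0.R1=2 thr1.R0=1
thr0.R0=0 thr0.R1=2 thr1.R0=2
thr0.R0=2 thr0.R1=1 thr1.R0=1
thr0.R0=2 thr0.R1=2 thr1.R0=1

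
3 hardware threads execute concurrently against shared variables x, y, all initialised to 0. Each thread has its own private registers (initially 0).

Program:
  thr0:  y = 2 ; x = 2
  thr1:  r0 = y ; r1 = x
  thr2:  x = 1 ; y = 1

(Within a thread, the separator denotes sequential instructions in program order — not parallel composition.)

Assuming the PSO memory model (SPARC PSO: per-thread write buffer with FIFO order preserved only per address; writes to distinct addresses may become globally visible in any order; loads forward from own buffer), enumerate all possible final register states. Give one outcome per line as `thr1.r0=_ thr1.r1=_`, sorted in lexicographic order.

thr1.r0=0 thr1.r1=0
thr1.r0=0 thr1.r1=1
thr1.r0=0 thr1.r1=2
thr1.r0=1 thr1.r1=0
thr1.r0=1 thr1.r1=1
thr1.r0=1 thr1.r1=2
thr1.r0=2 thr1.r1=0
thr1.r0=2 thr1.r1=1
thr1.r0=2 thr1.r1=2

outcome vector order: (thr1.r0,thr1.r1)
|PSO outcomes| = 9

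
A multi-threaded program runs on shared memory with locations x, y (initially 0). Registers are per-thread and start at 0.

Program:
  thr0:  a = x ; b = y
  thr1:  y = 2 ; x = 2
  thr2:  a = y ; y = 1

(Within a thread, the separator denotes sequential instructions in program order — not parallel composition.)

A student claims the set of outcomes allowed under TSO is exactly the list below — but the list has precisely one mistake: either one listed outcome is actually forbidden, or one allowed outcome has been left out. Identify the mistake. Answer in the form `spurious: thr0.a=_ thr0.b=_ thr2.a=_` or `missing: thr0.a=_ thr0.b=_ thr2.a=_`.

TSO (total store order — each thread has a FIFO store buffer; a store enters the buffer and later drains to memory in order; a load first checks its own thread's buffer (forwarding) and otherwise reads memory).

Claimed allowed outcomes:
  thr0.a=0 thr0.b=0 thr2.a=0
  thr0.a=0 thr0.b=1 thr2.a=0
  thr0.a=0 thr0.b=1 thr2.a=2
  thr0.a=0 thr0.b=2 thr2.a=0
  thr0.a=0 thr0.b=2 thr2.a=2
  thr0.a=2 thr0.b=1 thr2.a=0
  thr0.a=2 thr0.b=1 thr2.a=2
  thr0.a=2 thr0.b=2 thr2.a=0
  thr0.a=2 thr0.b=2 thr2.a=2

outcome vector order: (thr0.a,thr0.b,thr2.a)
TSO (10): 000 002 010 012 020 022 210 212 220 222
TSO∖claimed = {002}

missing: thr0.a=0 thr0.b=0 thr2.a=2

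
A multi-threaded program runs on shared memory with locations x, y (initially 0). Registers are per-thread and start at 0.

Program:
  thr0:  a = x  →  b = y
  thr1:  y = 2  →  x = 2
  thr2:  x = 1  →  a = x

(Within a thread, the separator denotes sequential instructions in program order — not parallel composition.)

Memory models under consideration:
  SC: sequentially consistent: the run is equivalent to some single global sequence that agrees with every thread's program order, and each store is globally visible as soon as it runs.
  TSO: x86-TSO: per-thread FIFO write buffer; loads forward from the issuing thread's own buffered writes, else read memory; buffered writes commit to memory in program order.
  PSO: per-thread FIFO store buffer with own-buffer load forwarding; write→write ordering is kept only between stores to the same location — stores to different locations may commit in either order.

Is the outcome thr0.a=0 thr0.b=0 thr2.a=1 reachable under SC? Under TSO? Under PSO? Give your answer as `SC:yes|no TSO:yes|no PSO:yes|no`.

SC:yes TSO:yes PSO:yes

outcome vector order: (thr0.a,thr0.b,thr2.a)
SC: 10 outcomes — {0/0/1; 0/0/2; 0/2/1; 0/2/2; 1/0/1; 1/0/2; 1/2/1; 1/2/2; 2/2/1; 2/2/2}
TSO: 10 outcomes — {0/0/1; 0/0/2; 0/2/1; 0/2/2; 1/0/1; 1/0/2; 1/2/1; 1/2/2; 2/2/1; 2/2/2}
PSO: 12 outcomes — {0/0/1; 0/0/2; 0/2/1; 0/2/2; 1/0/1; 1/0/2; 1/2/1; 1/2/2; 2/0/1; 2/0/2; 2/2/1; 2/2/2}
target 0/0/1 ∈ {SC,TSO,PSO}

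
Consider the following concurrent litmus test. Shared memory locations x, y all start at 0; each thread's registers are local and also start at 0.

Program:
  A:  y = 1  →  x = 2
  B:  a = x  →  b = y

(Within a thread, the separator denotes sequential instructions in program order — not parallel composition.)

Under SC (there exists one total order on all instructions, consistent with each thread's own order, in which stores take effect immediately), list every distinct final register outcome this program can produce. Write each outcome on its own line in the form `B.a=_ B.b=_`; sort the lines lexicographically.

outcome vector order: (B.a,B.b)
|SC outcomes| = 3

B.a=0 B.b=0
B.a=0 B.b=1
B.a=2 B.b=1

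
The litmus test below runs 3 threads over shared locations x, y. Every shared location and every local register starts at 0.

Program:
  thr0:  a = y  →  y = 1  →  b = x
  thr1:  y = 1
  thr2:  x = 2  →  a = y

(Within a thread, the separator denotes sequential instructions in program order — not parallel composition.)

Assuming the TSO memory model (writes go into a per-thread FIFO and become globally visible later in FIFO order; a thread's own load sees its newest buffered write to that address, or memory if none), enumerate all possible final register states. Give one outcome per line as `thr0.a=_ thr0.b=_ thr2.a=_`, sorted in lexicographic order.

outcome vector order: (thr0.a,thr0.b,thr2.a)
|TSO outcomes| = 8

thr0.a=0 thr0.b=0 thr2.a=0
thr0.a=0 thr0.b=0 thr2.a=1
thr0.a=0 thr0.b=2 thr2.a=0
thr0.a=0 thr0.b=2 thr2.a=1
thr0.a=1 thr0.b=0 thr2.a=0
thr0.a=1 thr0.b=0 thr2.a=1
thr0.a=1 thr0.b=2 thr2.a=0
thr0.a=1 thr0.b=2 thr2.a=1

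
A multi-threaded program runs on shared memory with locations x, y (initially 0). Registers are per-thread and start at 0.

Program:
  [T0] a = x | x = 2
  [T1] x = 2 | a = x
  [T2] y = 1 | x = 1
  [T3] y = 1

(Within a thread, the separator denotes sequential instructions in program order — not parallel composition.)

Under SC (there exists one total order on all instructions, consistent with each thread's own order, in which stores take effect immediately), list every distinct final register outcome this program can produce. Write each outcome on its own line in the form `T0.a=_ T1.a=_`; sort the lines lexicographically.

T0.a=0 T1.a=1
T0.a=0 T1.a=2
T0.a=1 T1.a=1
T0.a=1 T1.a=2
T0.a=2 T1.a=1
T0.a=2 T1.a=2

outcome vector order: (T0.a,T1.a)
|SC outcomes| = 6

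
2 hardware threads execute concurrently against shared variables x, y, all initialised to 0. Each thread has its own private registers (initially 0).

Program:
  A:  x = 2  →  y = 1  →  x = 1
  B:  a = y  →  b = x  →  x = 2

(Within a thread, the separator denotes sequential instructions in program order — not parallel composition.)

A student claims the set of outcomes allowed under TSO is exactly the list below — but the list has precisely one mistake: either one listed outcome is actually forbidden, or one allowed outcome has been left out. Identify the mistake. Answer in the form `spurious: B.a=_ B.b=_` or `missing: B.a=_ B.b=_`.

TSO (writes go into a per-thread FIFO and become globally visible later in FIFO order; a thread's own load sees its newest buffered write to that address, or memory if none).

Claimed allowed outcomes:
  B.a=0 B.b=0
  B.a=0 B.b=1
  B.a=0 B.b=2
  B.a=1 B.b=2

missing: B.a=1 B.b=1

outcome vector order: (B.a,B.b)
[TSO] allowed = {0/0; 0/1; 0/2; 1/1; 1/2}
TSO∖claimed = {1/1}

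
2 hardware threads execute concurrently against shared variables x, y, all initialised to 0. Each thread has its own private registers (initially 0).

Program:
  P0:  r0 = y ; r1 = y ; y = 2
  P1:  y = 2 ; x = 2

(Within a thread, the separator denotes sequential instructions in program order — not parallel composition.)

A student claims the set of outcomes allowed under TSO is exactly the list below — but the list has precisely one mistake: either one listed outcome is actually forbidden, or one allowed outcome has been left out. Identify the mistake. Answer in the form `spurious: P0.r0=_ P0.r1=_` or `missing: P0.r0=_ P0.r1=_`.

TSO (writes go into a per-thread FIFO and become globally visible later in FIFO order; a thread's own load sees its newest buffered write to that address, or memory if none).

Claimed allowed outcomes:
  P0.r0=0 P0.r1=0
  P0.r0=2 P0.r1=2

outcome vector order: (P0.r0,P0.r1)
under TSO → 0/0, 0/2, 2/2
TSO∖claimed = {0/2}

missing: P0.r0=0 P0.r1=2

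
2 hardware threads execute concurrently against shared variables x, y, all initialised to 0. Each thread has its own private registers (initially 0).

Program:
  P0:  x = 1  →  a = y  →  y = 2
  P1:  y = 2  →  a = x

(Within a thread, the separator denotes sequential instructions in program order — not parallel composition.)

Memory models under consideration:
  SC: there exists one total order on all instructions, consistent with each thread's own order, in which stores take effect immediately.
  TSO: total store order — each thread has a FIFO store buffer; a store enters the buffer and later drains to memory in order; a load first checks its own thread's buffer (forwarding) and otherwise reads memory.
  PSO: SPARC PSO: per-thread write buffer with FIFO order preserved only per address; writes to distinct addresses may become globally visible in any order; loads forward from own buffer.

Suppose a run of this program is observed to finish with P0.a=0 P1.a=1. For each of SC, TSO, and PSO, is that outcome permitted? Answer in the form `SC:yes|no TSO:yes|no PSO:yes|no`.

SC:yes TSO:yes PSO:yes

outcome vector order: (P0.a,P1.a)
[SC] allowed = {(0,1); (2,0); (2,1)}
[TSO] allowed = {(0,0); (0,1); (2,0); (2,1)}
[PSO] allowed = {(0,0); (0,1); (2,0); (2,1)}
target (0,1) ∈ {SC,TSO,PSO}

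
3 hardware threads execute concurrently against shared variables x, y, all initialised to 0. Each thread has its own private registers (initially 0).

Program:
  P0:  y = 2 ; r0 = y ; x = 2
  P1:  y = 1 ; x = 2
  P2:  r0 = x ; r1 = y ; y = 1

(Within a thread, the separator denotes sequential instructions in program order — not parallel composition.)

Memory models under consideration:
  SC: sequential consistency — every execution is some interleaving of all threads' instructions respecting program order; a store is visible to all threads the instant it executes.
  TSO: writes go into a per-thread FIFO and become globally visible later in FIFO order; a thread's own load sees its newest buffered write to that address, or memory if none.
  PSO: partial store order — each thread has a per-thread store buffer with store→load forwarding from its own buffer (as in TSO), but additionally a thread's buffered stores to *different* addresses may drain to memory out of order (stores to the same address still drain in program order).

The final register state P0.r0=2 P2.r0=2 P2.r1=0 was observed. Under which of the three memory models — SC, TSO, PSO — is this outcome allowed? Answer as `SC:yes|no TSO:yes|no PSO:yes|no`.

outcome vector order: (P0.r0,P2.r0,P2.r1)
SC: 10 outcomes — {100, 101, 102, 121, 122, 200, 201, 202, 221, 222}
TSO: 10 outcomes — {100, 101, 102, 121, 122, 200, 201, 202, 221, 222}
PSO: 12 outcomes — {100, 101, 102, 120, 121, 122, 200, 201, 202, 220, 221, 222}
target 220 ∈ {PSO}

SC:no TSO:no PSO:yes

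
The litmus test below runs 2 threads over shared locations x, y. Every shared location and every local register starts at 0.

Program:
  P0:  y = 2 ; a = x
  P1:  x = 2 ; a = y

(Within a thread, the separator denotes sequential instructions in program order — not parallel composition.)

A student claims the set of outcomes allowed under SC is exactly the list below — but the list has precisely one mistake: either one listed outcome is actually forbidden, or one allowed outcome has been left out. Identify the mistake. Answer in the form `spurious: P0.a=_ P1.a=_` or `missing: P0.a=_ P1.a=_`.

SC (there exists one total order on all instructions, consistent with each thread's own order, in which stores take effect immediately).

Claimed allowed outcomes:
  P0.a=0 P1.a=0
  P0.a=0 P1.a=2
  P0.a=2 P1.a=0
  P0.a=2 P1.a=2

outcome vector order: (P0.a,P1.a)
SC (3): 0/2 2/0 2/2
claimed∖SC = {0/0}

spurious: P0.a=0 P1.a=0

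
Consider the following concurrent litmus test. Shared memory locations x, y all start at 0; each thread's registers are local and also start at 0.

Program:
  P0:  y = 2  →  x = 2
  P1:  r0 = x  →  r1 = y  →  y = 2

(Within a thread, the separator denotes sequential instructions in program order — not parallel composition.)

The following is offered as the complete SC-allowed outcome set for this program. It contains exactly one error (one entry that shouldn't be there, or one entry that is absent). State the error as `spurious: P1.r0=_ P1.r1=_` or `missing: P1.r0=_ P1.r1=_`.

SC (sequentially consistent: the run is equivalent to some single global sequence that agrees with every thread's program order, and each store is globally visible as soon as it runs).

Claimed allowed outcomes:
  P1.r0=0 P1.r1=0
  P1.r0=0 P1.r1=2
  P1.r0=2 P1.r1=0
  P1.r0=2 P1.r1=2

spurious: P1.r0=2 P1.r1=0

outcome vector order: (P1.r0,P1.r1)
under SC → 00; 02; 22
claimed∖SC = {20}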